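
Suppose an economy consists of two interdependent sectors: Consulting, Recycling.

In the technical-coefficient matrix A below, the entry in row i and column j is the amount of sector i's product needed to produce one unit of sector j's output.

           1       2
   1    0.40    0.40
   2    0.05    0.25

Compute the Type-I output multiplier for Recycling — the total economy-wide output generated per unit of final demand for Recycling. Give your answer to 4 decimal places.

m_2 = 2.3256

I − A =
  [   0.60    -0.40]
  [  -0.05     0.75]
det(I−A) = (0.60)(0.75) − (-0.40)(-0.05) = 0.4300
adj(I−A) = [[0.75, 0.40], [0.05, 0.60]]
(I − A)⁻¹ = adj(I−A) / det(I−A) ≈
  [   1.74419     0.93023]
  [   0.11628     1.39535]
The output multiplier for sector j is the column-j sum of the Leontief inverse (I − A)⁻¹ = adj(I−A) / det(I−A).
Column 2 of adj(I−A): (0.40, 0.60); det(I−A) = 0.4300.
m_2 = (0.40 + 0.60) / 0.4300 = 1.00 / 0.4300 ≈ 2.3256.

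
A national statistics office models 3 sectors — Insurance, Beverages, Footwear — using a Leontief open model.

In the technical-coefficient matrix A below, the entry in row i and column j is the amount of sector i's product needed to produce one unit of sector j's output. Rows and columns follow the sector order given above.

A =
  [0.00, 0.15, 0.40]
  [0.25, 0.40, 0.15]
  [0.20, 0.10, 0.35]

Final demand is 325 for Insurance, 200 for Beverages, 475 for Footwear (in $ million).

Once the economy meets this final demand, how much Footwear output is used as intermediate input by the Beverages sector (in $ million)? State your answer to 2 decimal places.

z_32 = 102.49

I − A =
  [   1.00    -0.15    -0.40]
  [  -0.25     0.60    -0.15]
  [  -0.20    -0.10     0.65]
Cofactors of I−A, C_ij = (−1)^(i+j)·(minor ij) (rows/columns in the sector order above):
  C_11 = (0.60)(0.65) − (-0.15)(-0.10) = 0.3750
  C_12 = −[(-0.25)(0.65) − (-0.15)(-0.20)] = 0.1925
  C_13 = (-0.25)(-0.10) − (0.60)(-0.20) = 0.1450
  C_21 = −[(-0.15)(0.65) − (-0.40)(-0.10)] = 0.1375
  C_22 = (1.00)(0.65) − (-0.40)(-0.20) = 0.5700
  C_23 = −[(1.00)(-0.10) − (-0.15)(-0.20)] = 0.1300
  C_31 = (-0.15)(-0.15) − (-0.40)(0.60) = 0.2625
  C_32 = −[(1.00)(-0.15) − (-0.40)(-0.25)] = 0.2500
  C_33 = (1.00)(0.60) − (-0.15)(-0.25) = 0.5625
det(I−A) = Σ_j (I−A)_1j·C_1j = (1.00)(0.3750) + (-0.15)(0.1925) + (-0.40)(0.1450) = 0.288125
adj(I−A) = Cᵀ =
  [ 0.3750   0.1375   0.2625]
  [ 0.1925   0.5700   0.2500]
  [ 0.1450   0.1300   0.5625]
(I − A)⁻¹ = adj(I−A) / det(I−A) ≈
  [   1.3015     0.4772     0.9111]
  [   0.6681     1.9783     0.8677]
  [   0.5033     0.4512     1.9523]
First solve x = (I − A)⁻¹ d = adj(I−A)·d / det(I−A); in particular x_2 = (0.1925·325 + 0.5700·200 + 0.2500·475) / 0.288125 = 295.3125 / 0.288125 ≈ 1024.9458.
Intermediate flow from 3 to 2: z_32 = a_32 · x_2 = 0.10 × 295.3125 / 0.288125 = 29.53125 / 0.288125 ≈ 102.49.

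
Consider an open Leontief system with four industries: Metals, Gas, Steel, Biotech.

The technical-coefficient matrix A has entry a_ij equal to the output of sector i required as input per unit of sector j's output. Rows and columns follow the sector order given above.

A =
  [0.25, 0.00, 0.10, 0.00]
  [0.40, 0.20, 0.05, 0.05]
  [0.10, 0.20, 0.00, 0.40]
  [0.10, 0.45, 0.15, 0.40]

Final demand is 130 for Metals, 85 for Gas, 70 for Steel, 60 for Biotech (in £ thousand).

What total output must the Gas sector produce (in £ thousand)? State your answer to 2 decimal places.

I − A =
  [   0.75     0.00    -0.10     0.00]
  [  -0.40     0.80    -0.05    -0.05]
  [  -0.10    -0.20     1.00    -0.40]
  [  -0.10    -0.45    -0.15     0.60]
Compute the cofactors C_ij = (−1)^(i+j)·(3×3 minor ij) of I−A; the adjugate is their transpose:
adj(I−A) = Cᵀ =
  [ 0.393000   0.030000   0.045750   0.033000]
  [ 0.226750   0.395000   0.052625   0.068000]
  [ 0.198750   0.225000   0.343125   0.247500]
  [ 0.285250   0.357500   0.132875   0.576500]
det(I−A) = Σ_j (I−A)_1j·C_1j = (0.75)(0.393000) + (0.00)(0.226750) + (-0.10)(0.198750) + (0.00)(0.285250) = 0.274875
(I − A)⁻¹ = adj(I−A) / det(I−A) ≈
  [   1.4297     0.1091     0.1664     0.1201]
  [   0.8249     1.4370     0.1915     0.2474]
  [   0.7231     0.8186     1.2483     0.9004]
  [   1.0377     1.3006     0.4834     2.0973]
x = (I − A)⁻¹ d = adj(I−A)·d / det(I−A), with det(I−A) = 0.274875:
  x_M = (0.393000·130 + 0.030000·85 + 0.045750·70 + 0.033000·60) / 0.274875 = 58.8225 / 0.274875 ≈ 214.00
  x_G = (0.226750·130 + 0.395000·85 + 0.052625·70 + 0.068000·60) / 0.274875 = 70.81625 / 0.274875 ≈ 257.63
  x_S = (0.198750·130 + 0.225000·85 + 0.343125·70 + 0.247500·60) / 0.274875 = 83.83125 / 0.274875 ≈ 304.98
  x_B = (0.285250·130 + 0.357500·85 + 0.132875·70 + 0.576500·60) / 0.274875 = 111.36125 / 0.274875 ≈ 405.13

x_G = 257.63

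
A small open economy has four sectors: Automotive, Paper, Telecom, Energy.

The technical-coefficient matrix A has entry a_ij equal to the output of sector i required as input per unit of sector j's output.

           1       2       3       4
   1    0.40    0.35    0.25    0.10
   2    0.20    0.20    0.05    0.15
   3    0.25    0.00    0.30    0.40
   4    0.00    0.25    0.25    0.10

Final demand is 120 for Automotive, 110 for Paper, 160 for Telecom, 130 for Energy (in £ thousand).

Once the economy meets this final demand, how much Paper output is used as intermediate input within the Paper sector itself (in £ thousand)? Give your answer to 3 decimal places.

z_22 = 107.270

I − A =
  [   0.60    -0.35    -0.25    -0.10]
  [  -0.20     0.80    -0.05    -0.15]
  [  -0.25     0.00     0.70    -0.40]
  [   0.00    -0.25    -0.25     0.90]
Compute the cofactors C_ij = (−1)^(i+j)·(3×3 minor ij) of I−A; the adjugate is their transpose:
adj(I−A) = Cᵀ =
  [ 0.392750   0.228000   0.220750   0.179750]
  [ 0.126625   0.255500   0.099500   0.100875]
  [ 0.190625   0.145000   0.341500   0.197125]
  [ 0.088125   0.111250   0.122500   0.232625]
det(I−A) = Σ_j (I−A)_1j·C_1j = (0.60)(0.392750) + (-0.35)(0.126625) + (-0.25)(0.190625) + (-0.10)(0.088125) = 0.1348625
(I − A)⁻¹ = adj(I−A) / det(I−A) ≈
  [   2.9122     1.6906     1.6369     1.3328]
  [   0.9389     1.8945     0.7378     0.7480]
  [   1.4135     1.0752     2.5322     1.4617]
  [   0.6534     0.8249     0.9083     1.7249]
First solve x = (I − A)⁻¹ d = adj(I−A)·d / det(I−A); in particular x_2 = (0.126625·120 + 0.255500·110 + 0.099500·160 + 0.100875·130) / 0.1348625 = 72.33375 / 0.1348625 ≈ 536.35184.
Intermediate flow from 2 to 2: z_22 = a_22 · x_2 = 0.20 × 72.33375 / 0.1348625 = 14.46675 / 0.1348625 ≈ 107.270.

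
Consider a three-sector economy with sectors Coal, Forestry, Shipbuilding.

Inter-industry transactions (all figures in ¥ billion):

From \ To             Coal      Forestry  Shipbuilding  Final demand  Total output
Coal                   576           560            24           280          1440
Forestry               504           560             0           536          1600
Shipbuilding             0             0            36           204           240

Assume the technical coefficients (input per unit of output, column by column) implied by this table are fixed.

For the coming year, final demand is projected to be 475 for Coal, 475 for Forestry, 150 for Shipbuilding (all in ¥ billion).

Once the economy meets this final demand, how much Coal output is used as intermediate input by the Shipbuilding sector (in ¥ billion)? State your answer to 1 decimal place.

z_CS = 17.6

Technical coefficients a_ij = z_ij / X_j:
  a_CC = 576/1440 = 0.40, a_FC = 504/1440 = 0.35, a_SC = 0/1440 = 0.00
  a_CF = 560/1600 = 0.35, a_FF = 560/1600 = 0.35, a_SF = 0/1600 = 0.00
  a_CS = 24/240 = 0.10, a_FS = 0/240 = 0.00, a_SS = 36/240 = 0.15
I − A =
  [   0.60    -0.35    -0.10]
  [  -0.35     0.65     0.00]
  [   0.00     0.00     0.85]
Cofactors of I−A, C_ij = (−1)^(i+j)·(minor ij) (rows/columns in the sector order above):
  C_11 = (0.65)(0.85) − (0.00)(0.00) = 0.5525
  C_12 = −[(-0.35)(0.85) − (0.00)(0.00)] = 0.2975
  C_13 = (-0.35)(0.00) − (0.65)(0.00) = 0.0000
  C_21 = −[(-0.35)(0.85) − (-0.10)(0.00)] = 0.2975
  C_22 = (0.60)(0.85) − (-0.10)(0.00) = 0.5100
  C_23 = −[(0.60)(0.00) − (-0.35)(0.00)] = 0.0000
  C_31 = (-0.35)(0.00) − (-0.10)(0.65) = 0.0650
  C_32 = −[(0.60)(0.00) − (-0.10)(-0.35)] = 0.0350
  C_33 = (0.60)(0.65) − (-0.35)(-0.35) = 0.2675
det(I−A) = Σ_j (I−A)_1j·C_1j = (0.60)(0.5525) + (-0.35)(0.2975) + (-0.10)(0.0000) = 0.227375
adj(I−A) = Cᵀ =
  [ 0.5525   0.2975   0.0650]
  [ 0.2975   0.5100   0.0350]
  [ 0.0000   0.0000   0.2675]
(I − A)⁻¹ = adj(I−A) / det(I−A) ≈
  [   2.4299     1.3084     0.2859]
  [   1.3084     2.2430     0.1539]
  [   0.0000     0.0000     1.1765]
First solve x = (I − A)⁻¹ d = adj(I−A)·d / det(I−A); in particular x_S = (0.0000·475 + 0.0000·475 + 0.2675·150) / 0.227375 = 40.125 / 0.227375 ≈ 176.471.
Intermediate flow from C to S: z_CS = a_CS · x_S = 0.10 × 40.125 / 0.227375 = 4.0125 / 0.227375 ≈ 17.6.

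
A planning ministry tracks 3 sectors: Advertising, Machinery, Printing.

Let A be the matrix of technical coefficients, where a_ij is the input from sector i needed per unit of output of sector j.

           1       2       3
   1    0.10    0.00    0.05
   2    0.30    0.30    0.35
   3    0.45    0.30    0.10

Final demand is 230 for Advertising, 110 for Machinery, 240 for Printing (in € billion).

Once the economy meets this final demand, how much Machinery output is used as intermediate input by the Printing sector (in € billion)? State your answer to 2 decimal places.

I − A =
  [   0.90     0.00    -0.05]
  [  -0.30     0.70    -0.35]
  [  -0.45    -0.30     0.90]
Cofactors of I−A, C_ij = (−1)^(i+j)·(minor ij) (rows/columns in the sector order above):
  C_11 = (0.70)(0.90) − (-0.35)(-0.30) = 0.5250
  C_12 = −[(-0.30)(0.90) − (-0.35)(-0.45)] = 0.4275
  C_13 = (-0.30)(-0.30) − (0.70)(-0.45) = 0.4050
  C_21 = −[(0.00)(0.90) − (-0.05)(-0.30)] = 0.0150
  C_22 = (0.90)(0.90) − (-0.05)(-0.45) = 0.7875
  C_23 = −[(0.90)(-0.30) − (0.00)(-0.45)] = 0.2700
  C_31 = (0.00)(-0.35) − (-0.05)(0.70) = 0.0350
  C_32 = −[(0.90)(-0.35) − (-0.05)(-0.30)] = 0.3300
  C_33 = (0.90)(0.70) − (0.00)(-0.30) = 0.6300
det(I−A) = Σ_j (I−A)_1j·C_1j = (0.90)(0.5250) + (0.00)(0.4275) + (-0.05)(0.4050) = 0.45225
adj(I−A) = Cᵀ =
  [ 0.5250   0.0150   0.0350]
  [ 0.4275   0.7875   0.3300]
  [ 0.4050   0.2700   0.6300]
(I − A)⁻¹ = adj(I−A) / det(I−A) ≈
  [   1.1609     0.0332     0.0774]
  [   0.9453     1.7413     0.7297]
  [   0.8955     0.5970     1.3930]
First solve x = (I − A)⁻¹ d = adj(I−A)·d / det(I−A); in particular x_3 = (0.4050·230 + 0.2700·110 + 0.6300·240) / 0.45225 = 274.05 / 0.45225 ≈ 605.9701.
Intermediate flow from 2 to 3: z_23 = a_23 · x_3 = 0.35 × 274.05 / 0.45225 = 95.9175 / 0.45225 ≈ 212.09.

z_23 = 212.09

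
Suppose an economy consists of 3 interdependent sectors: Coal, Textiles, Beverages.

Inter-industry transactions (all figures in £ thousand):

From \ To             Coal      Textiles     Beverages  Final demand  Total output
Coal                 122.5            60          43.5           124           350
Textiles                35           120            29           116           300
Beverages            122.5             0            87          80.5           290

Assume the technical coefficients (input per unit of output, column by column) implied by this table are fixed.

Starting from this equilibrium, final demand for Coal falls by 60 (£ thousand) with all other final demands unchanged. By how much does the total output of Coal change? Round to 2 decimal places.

Δx_C = -114.29

Technical coefficients a_ij = z_ij / X_j:
  a_CC = 122.5/350 = 0.35, a_TC = 35/350 = 0.10, a_BC = 122.5/350 = 0.35
  a_CT = 60/300 = 0.20, a_TT = 120/300 = 0.40, a_BT = 0/300 = 0.00
  a_CB = 43.5/290 = 0.15, a_TB = 29/290 = 0.10, a_BB = 87/290 = 0.30
I − A =
  [   0.65    -0.20    -0.15]
  [  -0.10     0.60    -0.10]
  [  -0.35     0.00     0.70]
Cofactors of I−A, C_ij = (−1)^(i+j)·(minor ij) (rows/columns in the sector order above):
  C_11 = (0.60)(0.70) − (-0.10)(0.00) = 0.4200
  C_12 = −[(-0.10)(0.70) − (-0.10)(-0.35)] = 0.1050
  C_13 = (-0.10)(0.00) − (0.60)(-0.35) = 0.2100
  C_21 = −[(-0.20)(0.70) − (-0.15)(0.00)] = 0.1400
  C_22 = (0.65)(0.70) − (-0.15)(-0.35) = 0.4025
  C_23 = −[(0.65)(0.00) − (-0.20)(-0.35)] = 0.0700
  C_31 = (-0.20)(-0.10) − (-0.15)(0.60) = 0.1100
  C_32 = −[(0.65)(-0.10) − (-0.15)(-0.10)] = 0.0800
  C_33 = (0.65)(0.60) − (-0.20)(-0.10) = 0.3700
det(I−A) = Σ_j (I−A)_1j·C_1j = (0.65)(0.4200) + (-0.20)(0.1050) + (-0.15)(0.2100) = 0.2205
adj(I−A) = Cᵀ =
  [ 0.4200   0.1400   0.1100]
  [ 0.1050   0.4025   0.0800]
  [ 0.2100   0.0700   0.3700]
(I − A)⁻¹ = adj(I−A) / det(I−A) ≈
  [   1.9048     0.6349     0.4989]
  [   0.4762     1.8254     0.3628]
  [   0.9524     0.3175     1.6780]
Δx = (I − A)⁻¹ Δd with Δd having -60 in the Coal component and 0 elsewhere.
So Δx_C = L_CC · (-60), where L_CC = adj(I−A)_CC / det(I−A) = 0.4200 / 0.2205.
Δx_C = 0.4200 × (-60) / 0.2205 = -25.20 / 0.2205 ≈ -114.29.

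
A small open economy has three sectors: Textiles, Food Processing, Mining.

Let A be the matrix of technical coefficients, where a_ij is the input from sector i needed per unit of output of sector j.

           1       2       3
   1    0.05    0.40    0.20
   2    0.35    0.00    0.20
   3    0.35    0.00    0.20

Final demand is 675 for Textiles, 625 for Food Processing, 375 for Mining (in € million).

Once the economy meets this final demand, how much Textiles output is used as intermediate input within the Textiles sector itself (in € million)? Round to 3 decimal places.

I − A =
  [   0.95    -0.40    -0.20]
  [  -0.35     1.00    -0.20]
  [  -0.35     0.00     0.80]
Cofactors of I−A, C_ij = (−1)^(i+j)·(minor ij) (rows/columns in the sector order above):
  C_11 = (1.00)(0.80) − (-0.20)(0.00) = 0.8000
  C_12 = −[(-0.35)(0.80) − (-0.20)(-0.35)] = 0.3500
  C_13 = (-0.35)(0.00) − (1.00)(-0.35) = 0.3500
  C_21 = −[(-0.40)(0.80) − (-0.20)(0.00)] = 0.3200
  C_22 = (0.95)(0.80) − (-0.20)(-0.35) = 0.6900
  C_23 = −[(0.95)(0.00) − (-0.40)(-0.35)] = 0.1400
  C_31 = (-0.40)(-0.20) − (-0.20)(1.00) = 0.2800
  C_32 = −[(0.95)(-0.20) − (-0.20)(-0.35)] = 0.2600
  C_33 = (0.95)(1.00) − (-0.40)(-0.35) = 0.8100
det(I−A) = Σ_j (I−A)_1j·C_1j = (0.95)(0.8000) + (-0.40)(0.3500) + (-0.20)(0.3500) = 0.5500
adj(I−A) = Cᵀ =
  [ 0.8000   0.3200   0.2800]
  [ 0.3500   0.6900   0.2600]
  [ 0.3500   0.1400   0.8100]
(I − A)⁻¹ = adj(I−A) / det(I−A) ≈
  [   1.4545     0.5818     0.5091]
  [   0.6364     1.2545     0.4727]
  [   0.6364     0.2545     1.4727]
First solve x = (I − A)⁻¹ d = adj(I−A)·d / det(I−A); in particular x_1 = (0.8000·675 + 0.3200·625 + 0.2800·375) / 0.5500 = 845.00 / 0.5500 ≈ 1536.36364.
Intermediate flow from 1 to 1: z_11 = a_11 · x_1 = 0.05 × 845.00 / 0.5500 = 42.25 / 0.5500 ≈ 76.818.

z_11 = 76.818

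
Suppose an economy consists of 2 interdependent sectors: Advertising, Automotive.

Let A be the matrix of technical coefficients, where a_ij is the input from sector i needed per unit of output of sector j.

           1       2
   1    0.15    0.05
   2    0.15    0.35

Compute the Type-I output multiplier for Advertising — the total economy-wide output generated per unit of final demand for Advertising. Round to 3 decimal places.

m_1 = 1.468

I − A =
  [   0.85    -0.05]
  [  -0.15     0.65]
det(I−A) = (0.85)(0.65) − (-0.05)(-0.15) = 0.5450
adj(I−A) = [[0.65, 0.05], [0.15, 0.85]]
(I − A)⁻¹ = adj(I−A) / det(I−A) ≈
  [   1.1927     0.0917]
  [   0.2752     1.5596]
The output multiplier for sector j is the column-j sum of the Leontief inverse (I − A)⁻¹ = adj(I−A) / det(I−A).
Column 1 of adj(I−A): (0.65, 0.15); det(I−A) = 0.5450.
m_1 = (0.65 + 0.15) / 0.5450 = 0.80 / 0.5450 ≈ 1.468.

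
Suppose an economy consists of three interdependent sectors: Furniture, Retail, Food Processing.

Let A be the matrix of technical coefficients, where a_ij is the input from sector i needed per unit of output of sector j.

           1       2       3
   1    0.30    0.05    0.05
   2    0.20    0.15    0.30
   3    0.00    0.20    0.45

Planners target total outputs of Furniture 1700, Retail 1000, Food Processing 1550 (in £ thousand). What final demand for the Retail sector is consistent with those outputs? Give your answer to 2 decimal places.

d_2 = 45.00

I − A =
  [   0.70    -0.05    -0.05]
  [  -0.20     0.85    -0.30]
  [   0.00    -0.20     0.55]
d = (I − A) x:
  d_1 = (+0.70)·1700 + (-0.05)·1000 + (-0.05)·1550 = 1062.50
  d_2 = (-0.20)·1700 + (+0.85)·1000 + (-0.30)·1550 = 45.00
  d_3 = (+0.00)·1700 + (-0.20)·1000 + (+0.55)·1550 = 652.50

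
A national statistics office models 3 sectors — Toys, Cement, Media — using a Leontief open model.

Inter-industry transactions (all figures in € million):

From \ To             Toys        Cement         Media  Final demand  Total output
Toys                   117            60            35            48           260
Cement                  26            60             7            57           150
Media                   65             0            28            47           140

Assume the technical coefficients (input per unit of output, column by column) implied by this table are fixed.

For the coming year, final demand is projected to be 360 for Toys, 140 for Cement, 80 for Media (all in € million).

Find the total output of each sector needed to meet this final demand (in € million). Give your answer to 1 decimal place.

x_1 = 1220.1, x_2 = 476.8, x_3 = 481.3

Technical coefficients a_ij = z_ij / X_j:
  a_11 = 117/260 = 0.45, a_21 = 26/260 = 0.10, a_31 = 65/260 = 0.25
  a_12 = 60/150 = 0.40, a_22 = 60/150 = 0.40, a_32 = 0/150 = 0.00
  a_13 = 35/140 = 0.25, a_23 = 7/140 = 0.05, a_33 = 28/140 = 0.20
I − A =
  [   0.55    -0.40    -0.25]
  [  -0.10     0.60    -0.05]
  [  -0.25     0.00     0.80]
Cofactors of I−A, C_ij = (−1)^(i+j)·(minor ij) (rows/columns in the sector order above):
  C_11 = (0.60)(0.80) − (-0.05)(0.00) = 0.4800
  C_12 = −[(-0.10)(0.80) − (-0.05)(-0.25)] = 0.0925
  C_13 = (-0.10)(0.00) − (0.60)(-0.25) = 0.1500
  C_21 = −[(-0.40)(0.80) − (-0.25)(0.00)] = 0.3200
  C_22 = (0.55)(0.80) − (-0.25)(-0.25) = 0.3775
  C_23 = −[(0.55)(0.00) − (-0.40)(-0.25)] = 0.1000
  C_31 = (-0.40)(-0.05) − (-0.25)(0.60) = 0.1700
  C_32 = −[(0.55)(-0.05) − (-0.25)(-0.10)] = 0.0525
  C_33 = (0.55)(0.60) − (-0.40)(-0.10) = 0.2900
det(I−A) = Σ_j (I−A)_1j·C_1j = (0.55)(0.4800) + (-0.40)(0.0925) + (-0.25)(0.1500) = 0.1895
adj(I−A) = Cᵀ =
  [ 0.4800   0.3200   0.1700]
  [ 0.0925   0.3775   0.0525]
  [ 0.1500   0.1000   0.2900]
(I − A)⁻¹ = adj(I−A) / det(I−A) ≈
  [   2.5330     1.6887     0.8971]
  [   0.4881     1.9921     0.2770]
  [   0.7916     0.5277     1.5303]
x = (I − A)⁻¹ d = adj(I−A)·d / det(I−A), with det(I−A) = 0.1895:
  x_1 = (0.4800·360 + 0.3200·140 + 0.1700·80) / 0.1895 = 231.20 / 0.1895 ≈ 1220.1
  x_2 = (0.0925·360 + 0.3775·140 + 0.0525·80) / 0.1895 = 90.35 / 0.1895 ≈ 476.8
  x_3 = (0.1500·360 + 0.1000·140 + 0.2900·80) / 0.1895 = 91.20 / 0.1895 ≈ 481.3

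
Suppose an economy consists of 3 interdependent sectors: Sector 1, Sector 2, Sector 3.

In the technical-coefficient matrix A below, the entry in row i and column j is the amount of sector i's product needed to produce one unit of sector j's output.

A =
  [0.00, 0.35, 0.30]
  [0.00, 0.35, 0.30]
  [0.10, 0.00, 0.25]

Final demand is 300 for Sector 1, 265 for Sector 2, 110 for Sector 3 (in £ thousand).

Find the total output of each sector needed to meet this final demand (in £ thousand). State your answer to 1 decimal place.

I − A =
  [   1.00    -0.35    -0.30]
  [   0.00     0.65    -0.30]
  [  -0.10     0.00     0.75]
Cofactors of I−A, C_ij = (−1)^(i+j)·(minor ij) (rows/columns in the sector order above):
  C_11 = (0.65)(0.75) − (-0.30)(0.00) = 0.4875
  C_12 = −[(0.00)(0.75) − (-0.30)(-0.10)] = 0.0300
  C_13 = (0.00)(0.00) − (0.65)(-0.10) = 0.0650
  C_21 = −[(-0.35)(0.75) − (-0.30)(0.00)] = 0.2625
  C_22 = (1.00)(0.75) − (-0.30)(-0.10) = 0.7200
  C_23 = −[(1.00)(0.00) − (-0.35)(-0.10)] = 0.0350
  C_31 = (-0.35)(-0.30) − (-0.30)(0.65) = 0.3000
  C_32 = −[(1.00)(-0.30) − (-0.30)(0.00)] = 0.3000
  C_33 = (1.00)(0.65) − (-0.35)(0.00) = 0.6500
det(I−A) = Σ_j (I−A)_1j·C_1j = (1.00)(0.4875) + (-0.35)(0.0300) + (-0.30)(0.0650) = 0.4575
adj(I−A) = Cᵀ =
  [ 0.4875   0.2625   0.3000]
  [ 0.0300   0.7200   0.3000]
  [ 0.0650   0.0350   0.6500]
(I − A)⁻¹ = adj(I−A) / det(I−A) ≈
  [   1.0656     0.5738     0.6557]
  [   0.0656     1.5738     0.6557]
  [   0.1421     0.0765     1.4208]
x = (I − A)⁻¹ d = adj(I−A)·d / det(I−A), with det(I−A) = 0.4575:
  x_1 = (0.4875·300 + 0.2625·265 + 0.3000·110) / 0.4575 = 248.8125 / 0.4575 ≈ 543.9
  x_2 = (0.0300·300 + 0.7200·265 + 0.3000·110) / 0.4575 = 232.80 / 0.4575 ≈ 508.9
  x_3 = (0.0650·300 + 0.0350·265 + 0.6500·110) / 0.4575 = 100.275 / 0.4575 ≈ 219.2

x_1 = 543.9, x_2 = 508.9, x_3 = 219.2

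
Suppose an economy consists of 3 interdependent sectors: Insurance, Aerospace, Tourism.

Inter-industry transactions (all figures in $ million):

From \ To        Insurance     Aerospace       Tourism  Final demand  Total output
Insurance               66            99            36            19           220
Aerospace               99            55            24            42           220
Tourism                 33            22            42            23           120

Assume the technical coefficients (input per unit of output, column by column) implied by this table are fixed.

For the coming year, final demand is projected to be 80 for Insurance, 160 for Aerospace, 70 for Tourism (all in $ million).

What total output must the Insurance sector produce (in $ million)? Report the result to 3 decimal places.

x_1 = 823.355

Technical coefficients a_ij = z_ij / X_j:
  a_11 = 66/220 = 0.30, a_21 = 99/220 = 0.45, a_31 = 33/220 = 0.15
  a_12 = 99/220 = 0.45, a_22 = 55/220 = 0.25, a_32 = 22/220 = 0.10
  a_13 = 36/120 = 0.30, a_23 = 24/120 = 0.20, a_33 = 42/120 = 0.35
I − A =
  [   0.70    -0.45    -0.30]
  [  -0.45     0.75    -0.20]
  [  -0.15    -0.10     0.65]
Cofactors of I−A, C_ij = (−1)^(i+j)·(minor ij) (rows/columns in the sector order above):
  C_11 = (0.75)(0.65) − (-0.20)(-0.10) = 0.4675
  C_12 = −[(-0.45)(0.65) − (-0.20)(-0.15)] = 0.3225
  C_13 = (-0.45)(-0.10) − (0.75)(-0.15) = 0.1575
  C_21 = −[(-0.45)(0.65) − (-0.30)(-0.10)] = 0.3225
  C_22 = (0.70)(0.65) − (-0.30)(-0.15) = 0.4100
  C_23 = −[(0.70)(-0.10) − (-0.45)(-0.15)] = 0.1375
  C_31 = (-0.45)(-0.20) − (-0.30)(0.75) = 0.3150
  C_32 = −[(0.70)(-0.20) − (-0.30)(-0.45)] = 0.2750
  C_33 = (0.70)(0.75) − (-0.45)(-0.45) = 0.3225
det(I−A) = Σ_j (I−A)_1j·C_1j = (0.70)(0.4675) + (-0.45)(0.3225) + (-0.30)(0.1575) = 0.134875
adj(I−A) = Cᵀ =
  [ 0.4675   0.3225   0.3150]
  [ 0.3225   0.4100   0.2750]
  [ 0.1575   0.1375   0.3225]
(I − A)⁻¹ = adj(I−A) / det(I−A) ≈
  [   3.4662     2.3911     2.3355]
  [   2.3911     3.0399     2.0389]
  [   1.1677     1.0195     2.3911]
x = (I − A)⁻¹ d = adj(I−A)·d / det(I−A), with det(I−A) = 0.134875:
  x_1 = (0.4675·80 + 0.3225·160 + 0.3150·70) / 0.134875 = 111.05 / 0.134875 ≈ 823.355
  x_2 = (0.3225·80 + 0.4100·160 + 0.2750·70) / 0.134875 = 110.65 / 0.134875 ≈ 820.389
  x_3 = (0.1575·80 + 0.1375·160 + 0.3225·70) / 0.134875 = 57.175 / 0.134875 ≈ 423.911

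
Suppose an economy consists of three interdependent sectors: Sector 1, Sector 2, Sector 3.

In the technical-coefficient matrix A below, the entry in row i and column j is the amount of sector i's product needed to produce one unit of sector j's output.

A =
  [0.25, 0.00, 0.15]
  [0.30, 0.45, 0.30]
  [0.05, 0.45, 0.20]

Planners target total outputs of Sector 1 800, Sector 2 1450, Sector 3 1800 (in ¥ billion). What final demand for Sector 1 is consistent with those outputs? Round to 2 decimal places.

d_1 = 330.00

I − A =
  [   0.75     0.00    -0.15]
  [  -0.30     0.55    -0.30]
  [  -0.05    -0.45     0.80]
d = (I − A) x:
  d_1 = (+0.75)·800 + (+0.00)·1450 + (-0.15)·1800 = 330.00
  d_2 = (-0.30)·800 + (+0.55)·1450 + (-0.30)·1800 = 17.50
  d_3 = (-0.05)·800 + (-0.45)·1450 + (+0.80)·1800 = 747.50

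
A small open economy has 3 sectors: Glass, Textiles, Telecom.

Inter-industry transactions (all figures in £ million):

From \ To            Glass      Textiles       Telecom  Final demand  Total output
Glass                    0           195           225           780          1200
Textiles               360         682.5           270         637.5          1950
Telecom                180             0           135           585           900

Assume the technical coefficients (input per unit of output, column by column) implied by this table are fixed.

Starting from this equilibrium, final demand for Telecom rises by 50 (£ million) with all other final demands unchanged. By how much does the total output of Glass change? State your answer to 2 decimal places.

Technical coefficients a_ij = z_ij / X_j:
  a_11 = 0/1200 = 0.00, a_21 = 360/1200 = 0.30, a_31 = 180/1200 = 0.15
  a_12 = 195/1950 = 0.10, a_22 = 682.5/1950 = 0.35, a_32 = 0/1950 = 0.00
  a_13 = 225/900 = 0.25, a_23 = 270/900 = 0.30, a_33 = 135/900 = 0.15
I − A =
  [   1.00    -0.10    -0.25]
  [  -0.30     0.65    -0.30]
  [  -0.15     0.00     0.85]
Cofactors of I−A, C_ij = (−1)^(i+j)·(minor ij) (rows/columns in the sector order above):
  C_11 = (0.65)(0.85) − (-0.30)(0.00) = 0.5525
  C_12 = −[(-0.30)(0.85) − (-0.30)(-0.15)] = 0.3000
  C_13 = (-0.30)(0.00) − (0.65)(-0.15) = 0.0975
  C_21 = −[(-0.10)(0.85) − (-0.25)(0.00)] = 0.0850
  C_22 = (1.00)(0.85) − (-0.25)(-0.15) = 0.8125
  C_23 = −[(1.00)(0.00) − (-0.10)(-0.15)] = 0.0150
  C_31 = (-0.10)(-0.30) − (-0.25)(0.65) = 0.1925
  C_32 = −[(1.00)(-0.30) − (-0.25)(-0.30)] = 0.3750
  C_33 = (1.00)(0.65) − (-0.10)(-0.30) = 0.6200
det(I−A) = Σ_j (I−A)_1j·C_1j = (1.00)(0.5525) + (-0.10)(0.3000) + (-0.25)(0.0975) = 0.498125
adj(I−A) = Cᵀ =
  [ 0.5525   0.0850   0.1925]
  [ 0.3000   0.8125   0.3750]
  [ 0.0975   0.0150   0.6200]
(I − A)⁻¹ = adj(I−A) / det(I−A) ≈
  [   1.1092     0.1706     0.3864]
  [   0.6023     1.6311     0.7528]
  [   0.1957     0.0301     1.2447]
Δx = (I − A)⁻¹ Δd with Δd having +50 in the Telecom component and 0 elsewhere.
So Δx_1 = L_13 · (+50), where L_13 = adj(I−A)_13 / det(I−A) = 0.1925 / 0.498125.
Δx_1 = 0.1925 × (+50) / 0.498125 = 9.625 / 0.498125 ≈ 19.32.

Δx_1 = 19.32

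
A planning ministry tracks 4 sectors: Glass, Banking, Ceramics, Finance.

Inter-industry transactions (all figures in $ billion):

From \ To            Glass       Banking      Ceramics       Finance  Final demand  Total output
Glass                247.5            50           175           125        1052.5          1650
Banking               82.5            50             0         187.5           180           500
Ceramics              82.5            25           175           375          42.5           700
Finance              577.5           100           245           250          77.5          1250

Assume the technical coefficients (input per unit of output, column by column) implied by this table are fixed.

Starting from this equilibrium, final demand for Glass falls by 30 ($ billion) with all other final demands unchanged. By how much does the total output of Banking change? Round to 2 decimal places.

Technical coefficients a_ij = z_ij / X_j:
  a_11 = 247.5/1650 = 0.15, a_21 = 82.5/1650 = 0.05, a_31 = 82.5/1650 = 0.05, a_41 = 577.5/1650 = 0.35
  a_12 = 50/500 = 0.10, a_22 = 50/500 = 0.10, a_32 = 25/500 = 0.05, a_42 = 100/500 = 0.20
  a_13 = 175/700 = 0.25, a_23 = 0/700 = 0.00, a_33 = 175/700 = 0.25, a_43 = 245/700 = 0.35
  a_14 = 125/1250 = 0.10, a_24 = 187.5/1250 = 0.15, a_34 = 375/1250 = 0.30, a_44 = 250/1250 = 0.20
I − A =
  [   0.85    -0.10    -0.25    -0.10]
  [  -0.05     0.90     0.00    -0.15]
  [  -0.05    -0.05     0.75    -0.30]
  [  -0.35    -0.20    -0.35     0.80]
Compute the cofactors C_ij = (−1)^(i+j)·(3×3 minor ij) of I−A; the adjugate is their transpose:
adj(I−A) = Cᵀ =
  [ 0.420375   0.091250   0.209250   0.148125]
  [ 0.066750   0.356500   0.069500   0.101250]
  [ 0.136625   0.098750   0.544750   0.239875]
  [ 0.260375   0.172250   0.347250   0.558125]
det(I−A) = Σ_j (I−A)_1j·C_1j = (0.85)(0.420375) + (-0.10)(0.066750) + (-0.25)(0.136625) + (-0.10)(0.260375) = 0.29045
(I − A)⁻¹ = adj(I−A) / det(I−A) ≈
  [   1.4473     0.3142     0.7204     0.5100]
  [   0.2298     1.2274     0.2393     0.3486]
  [   0.4704     0.3400     1.8755     0.8259]
  [   0.8965     0.5930     1.1956     1.9216]
Δx = (I − A)⁻¹ Δd with Δd having -30 in the Glass component and 0 elsewhere.
So Δx_2 = L_21 · (-30), where L_21 = adj(I−A)_21 / det(I−A) = 0.066750 / 0.29045.
Δx_2 = 0.066750 × (-30) / 0.29045 = -2.0025 / 0.29045 ≈ -6.89.

Δx_2 = -6.89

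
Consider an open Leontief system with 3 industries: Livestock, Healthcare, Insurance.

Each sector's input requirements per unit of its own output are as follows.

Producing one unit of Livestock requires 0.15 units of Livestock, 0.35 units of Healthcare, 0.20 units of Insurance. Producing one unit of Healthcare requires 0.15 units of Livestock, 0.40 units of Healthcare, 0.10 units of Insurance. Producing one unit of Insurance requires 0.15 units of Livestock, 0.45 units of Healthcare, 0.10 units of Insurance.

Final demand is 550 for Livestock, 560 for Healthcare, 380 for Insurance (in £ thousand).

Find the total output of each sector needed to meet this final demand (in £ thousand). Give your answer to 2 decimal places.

x_1 = 1235.63, x_2 = 2374.61, x_3 = 960.65

I − A =
  [   0.85    -0.15    -0.15]
  [  -0.35     0.60    -0.45]
  [  -0.20    -0.10     0.90]
Cofactors of I−A, C_ij = (−1)^(i+j)·(minor ij) (rows/columns in the sector order above):
  C_11 = (0.60)(0.90) − (-0.45)(-0.10) = 0.4950
  C_12 = −[(-0.35)(0.90) − (-0.45)(-0.20)] = 0.4050
  C_13 = (-0.35)(-0.10) − (0.60)(-0.20) = 0.1550
  C_21 = −[(-0.15)(0.90) − (-0.15)(-0.10)] = 0.1500
  C_22 = (0.85)(0.90) − (-0.15)(-0.20) = 0.7350
  C_23 = −[(0.85)(-0.10) − (-0.15)(-0.20)] = 0.1150
  C_31 = (-0.15)(-0.45) − (-0.15)(0.60) = 0.1575
  C_32 = −[(0.85)(-0.45) − (-0.15)(-0.35)] = 0.4350
  C_33 = (0.85)(0.60) − (-0.15)(-0.35) = 0.4575
det(I−A) = Σ_j (I−A)_1j·C_1j = (0.85)(0.4950) + (-0.15)(0.4050) + (-0.15)(0.1550) = 0.33675
adj(I−A) = Cᵀ =
  [ 0.4950   0.1500   0.1575]
  [ 0.4050   0.7350   0.4350]
  [ 0.1550   0.1150   0.4575]
(I − A)⁻¹ = adj(I−A) / det(I−A) ≈
  [   1.4699     0.4454     0.4677]
  [   1.2027     2.1826     1.2918]
  [   0.4603     0.3415     1.3586]
x = (I − A)⁻¹ d = adj(I−A)·d / det(I−A), with det(I−A) = 0.33675:
  x_1 = (0.4950·550 + 0.1500·560 + 0.1575·380) / 0.33675 = 416.10 / 0.33675 ≈ 1235.63
  x_2 = (0.4050·550 + 0.7350·560 + 0.4350·380) / 0.33675 = 799.65 / 0.33675 ≈ 2374.61
  x_3 = (0.1550·550 + 0.1150·560 + 0.4575·380) / 0.33675 = 323.50 / 0.33675 ≈ 960.65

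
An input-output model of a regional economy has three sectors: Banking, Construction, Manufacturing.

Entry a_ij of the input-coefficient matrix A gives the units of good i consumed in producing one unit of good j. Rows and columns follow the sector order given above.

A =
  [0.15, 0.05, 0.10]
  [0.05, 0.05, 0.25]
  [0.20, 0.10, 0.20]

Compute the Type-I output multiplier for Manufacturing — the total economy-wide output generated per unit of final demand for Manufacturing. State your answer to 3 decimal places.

m_M = 1.881

I − A =
  [   0.85    -0.05    -0.10]
  [  -0.05     0.95    -0.25]
  [  -0.20    -0.10     0.80]
Cofactors of I−A, C_ij = (−1)^(i+j)·(minor ij) (rows/columns in the sector order above):
  C_11 = (0.95)(0.80) − (-0.25)(-0.10) = 0.7350
  C_12 = −[(-0.05)(0.80) − (-0.25)(-0.20)] = 0.0900
  C_13 = (-0.05)(-0.10) − (0.95)(-0.20) = 0.1950
  C_21 = −[(-0.05)(0.80) − (-0.10)(-0.10)] = 0.0500
  C_22 = (0.85)(0.80) − (-0.10)(-0.20) = 0.6600
  C_23 = −[(0.85)(-0.10) − (-0.05)(-0.20)] = 0.0950
  C_31 = (-0.05)(-0.25) − (-0.10)(0.95) = 0.1075
  C_32 = −[(0.85)(-0.25) − (-0.10)(-0.05)] = 0.2175
  C_33 = (0.85)(0.95) − (-0.05)(-0.05) = 0.8050
det(I−A) = Σ_j (I−A)_1j·C_1j = (0.85)(0.7350) + (-0.05)(0.0900) + (-0.10)(0.1950) = 0.60075
adj(I−A) = Cᵀ =
  [ 0.7350   0.0500   0.1075]
  [ 0.0900   0.6600   0.2175]
  [ 0.1950   0.0950   0.8050]
(I − A)⁻¹ = adj(I−A) / det(I−A) ≈
  [   1.2235     0.0832     0.1789]
  [   0.1498     1.0986     0.3620]
  [   0.3246     0.1581     1.3400]
The output multiplier for sector j is the column-j sum of the Leontief inverse (I − A)⁻¹ = adj(I−A) / det(I−A).
Column M of adj(I−A): (0.1075, 0.2175, 0.8050); det(I−A) = 0.60075.
m_M = (0.1075 + 0.2175 + 0.8050) / 0.60075 = 1.13 / 0.60075 ≈ 1.881.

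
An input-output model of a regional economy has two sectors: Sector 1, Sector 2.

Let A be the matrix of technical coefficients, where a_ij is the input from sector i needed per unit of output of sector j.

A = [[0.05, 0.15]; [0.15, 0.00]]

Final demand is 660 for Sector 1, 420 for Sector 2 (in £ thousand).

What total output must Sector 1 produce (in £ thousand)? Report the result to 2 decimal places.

x_1 = 779.51

I − A =
  [   0.95    -0.15]
  [  -0.15     1.00]
det(I−A) = (0.95)(1.00) − (-0.15)(-0.15) = 0.9275
adj(I−A) = [[1.00, 0.15], [0.15, 0.95]]
(I − A)⁻¹ = adj(I−A) / det(I−A) ≈
  [   1.0782     0.1617]
  [   0.1617     1.0243]
x = (I − A)⁻¹ d = adj(I−A)·d / det(I−A), with det(I−A) = 0.9275:
  x_1 = (1.00·660 + 0.15·420) / 0.9275 = 723.00 / 0.9275 ≈ 779.51
  x_2 = (0.15·660 + 0.95·420) / 0.9275 = 498.00 / 0.9275 ≈ 536.93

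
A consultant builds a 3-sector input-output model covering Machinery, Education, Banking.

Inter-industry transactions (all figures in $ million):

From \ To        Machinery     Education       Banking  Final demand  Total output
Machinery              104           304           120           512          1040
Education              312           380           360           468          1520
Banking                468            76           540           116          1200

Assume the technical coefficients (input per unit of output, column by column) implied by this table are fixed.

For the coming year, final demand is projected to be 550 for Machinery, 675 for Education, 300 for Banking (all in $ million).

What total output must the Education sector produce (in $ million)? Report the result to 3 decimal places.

x_E = 2128.571

Technical coefficients a_ij = z_ij / X_j:
  a_MM = 104/1040 = 0.10, a_EM = 312/1040 = 0.30, a_BM = 468/1040 = 0.45
  a_ME = 304/1520 = 0.20, a_EE = 380/1520 = 0.25, a_BE = 76/1520 = 0.05
  a_MB = 120/1200 = 0.10, a_EB = 360/1200 = 0.30, a_BB = 540/1200 = 0.45
I − A =
  [   0.90    -0.20    -0.10]
  [  -0.30     0.75    -0.30]
  [  -0.45    -0.05     0.55]
Cofactors of I−A, C_ij = (−1)^(i+j)·(minor ij) (rows/columns in the sector order above):
  C_11 = (0.75)(0.55) − (-0.30)(-0.05) = 0.3975
  C_12 = −[(-0.30)(0.55) − (-0.30)(-0.45)] = 0.3000
  C_13 = (-0.30)(-0.05) − (0.75)(-0.45) = 0.3525
  C_21 = −[(-0.20)(0.55) − (-0.10)(-0.05)] = 0.1150
  C_22 = (0.90)(0.55) − (-0.10)(-0.45) = 0.4500
  C_23 = −[(0.90)(-0.05) − (-0.20)(-0.45)] = 0.1350
  C_31 = (-0.20)(-0.30) − (-0.10)(0.75) = 0.1350
  C_32 = −[(0.90)(-0.30) − (-0.10)(-0.30)] = 0.3000
  C_33 = (0.90)(0.75) − (-0.20)(-0.30) = 0.6150
det(I−A) = Σ_j (I−A)_1j·C_1j = (0.90)(0.3975) + (-0.20)(0.3000) + (-0.10)(0.3525) = 0.2625
adj(I−A) = Cᵀ =
  [ 0.3975   0.1150   0.1350]
  [ 0.3000   0.4500   0.3000]
  [ 0.3525   0.1350   0.6150]
(I − A)⁻¹ = adj(I−A) / det(I−A) ≈
  [   1.5143     0.4381     0.5143]
  [   1.1429     1.7143     1.1429]
  [   1.3429     0.5143     2.3429]
x = (I − A)⁻¹ d = adj(I−A)·d / det(I−A), with det(I−A) = 0.2625:
  x_M = (0.3975·550 + 0.1150·675 + 0.1350·300) / 0.2625 = 336.75 / 0.2625 ≈ 1282.857
  x_E = (0.3000·550 + 0.4500·675 + 0.3000·300) / 0.2625 = 558.75 / 0.2625 ≈ 2128.571
  x_B = (0.3525·550 + 0.1350·675 + 0.6150·300) / 0.2625 = 469.50 / 0.2625 ≈ 1788.571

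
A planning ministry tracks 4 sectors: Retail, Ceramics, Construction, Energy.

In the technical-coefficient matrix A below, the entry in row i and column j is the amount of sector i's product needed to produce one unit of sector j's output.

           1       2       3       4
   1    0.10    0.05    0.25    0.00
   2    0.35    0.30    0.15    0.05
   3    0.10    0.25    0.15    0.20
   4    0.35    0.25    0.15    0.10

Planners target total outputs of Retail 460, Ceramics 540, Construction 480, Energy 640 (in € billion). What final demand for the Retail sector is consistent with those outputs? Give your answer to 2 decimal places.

I − A =
  [   0.90    -0.05    -0.25     0.00]
  [  -0.35     0.70    -0.15    -0.05]
  [  -0.10    -0.25     0.85    -0.20]
  [  -0.35    -0.25    -0.15     0.90]
d = (I − A) x:
  d_1 = (+0.90)·460 + (-0.05)·540 + (-0.25)·480 + (+0.00)·640 = 267.00
  d_2 = (-0.35)·460 + (+0.70)·540 + (-0.15)·480 + (-0.05)·640 = 113.00
  d_3 = (-0.10)·460 + (-0.25)·540 + (+0.85)·480 + (-0.20)·640 = 99.00
  d_4 = (-0.35)·460 + (-0.25)·540 + (-0.15)·480 + (+0.90)·640 = 208.00

d_1 = 267.00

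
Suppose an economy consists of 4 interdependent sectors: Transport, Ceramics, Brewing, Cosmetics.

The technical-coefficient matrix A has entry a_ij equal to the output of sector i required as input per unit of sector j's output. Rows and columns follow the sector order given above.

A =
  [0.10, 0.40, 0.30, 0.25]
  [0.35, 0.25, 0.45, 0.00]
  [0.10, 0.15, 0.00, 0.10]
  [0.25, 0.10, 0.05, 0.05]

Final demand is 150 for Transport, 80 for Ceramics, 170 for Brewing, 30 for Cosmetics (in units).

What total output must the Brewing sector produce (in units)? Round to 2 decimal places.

I − A =
  [   0.90    -0.40    -0.30    -0.25]
  [  -0.35     0.75    -0.45     0.00]
  [  -0.10    -0.15     1.00    -0.10]
  [  -0.25    -0.10    -0.05     0.95]
Compute the cofactors C_ij = (−1)^(i+j)·(3×3 minor ij) of I−A; the adjugate is their transpose:
adj(I−A) = Cᵀ =
  [ 0.640125   0.450625   0.405375   0.211125]
  [ 0.384750   0.750750   0.460750   0.149750]
  [ 0.143375   0.178375   0.452625   0.085375]
  [ 0.216500   0.207000   0.179000   0.418000]
det(I−A) = Σ_j (I−A)_1j·C_1j = (0.90)(0.640125) + (-0.40)(0.384750) + (-0.30)(0.143375) + (-0.25)(0.216500) = 0.325075
(I − A)⁻¹ = adj(I−A) / det(I−A) ≈
  [   1.9692     1.3862     1.2470     0.6495]
  [   1.1836     2.3095     1.4174     0.4607]
  [   0.4411     0.5487     1.3924     0.2626]
  [   0.6660     0.6368     0.5506     1.2859]
x = (I − A)⁻¹ d = adj(I−A)·d / det(I−A), with det(I−A) = 0.325075:
  x_1 = (0.640125·150 + 0.450625·80 + 0.405375·170 + 0.211125·30) / 0.325075 = 207.31625 / 0.325075 ≈ 637.75
  x_2 = (0.384750·150 + 0.750750·80 + 0.460750·170 + 0.149750·30) / 0.325075 = 200.5925 / 0.325075 ≈ 617.07
  x_3 = (0.143375·150 + 0.178375·80 + 0.452625·170 + 0.085375·30) / 0.325075 = 115.28375 / 0.325075 ≈ 354.64
  x_4 = (0.216500·150 + 0.207000·80 + 0.179000·170 + 0.418000·30) / 0.325075 = 92.005 / 0.325075 ≈ 283.03

x_3 = 354.64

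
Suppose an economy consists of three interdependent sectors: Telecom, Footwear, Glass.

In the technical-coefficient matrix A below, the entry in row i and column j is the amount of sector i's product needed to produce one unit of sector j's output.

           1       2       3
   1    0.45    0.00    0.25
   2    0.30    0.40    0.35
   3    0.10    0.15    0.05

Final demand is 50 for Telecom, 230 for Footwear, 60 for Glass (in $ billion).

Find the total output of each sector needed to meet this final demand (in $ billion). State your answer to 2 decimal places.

x_1 = 168.36, x_2 = 566.91, x_3 = 170.39

I − A =
  [   0.55     0.00    -0.25]
  [  -0.30     0.60    -0.35]
  [  -0.10    -0.15     0.95]
Cofactors of I−A, C_ij = (−1)^(i+j)·(minor ij) (rows/columns in the sector order above):
  C_11 = (0.60)(0.95) − (-0.35)(-0.15) = 0.5175
  C_12 = −[(-0.30)(0.95) − (-0.35)(-0.10)] = 0.3200
  C_13 = (-0.30)(-0.15) − (0.60)(-0.10) = 0.1050
  C_21 = −[(0.00)(0.95) − (-0.25)(-0.15)] = 0.0375
  C_22 = (0.55)(0.95) − (-0.25)(-0.10) = 0.4975
  C_23 = −[(0.55)(-0.15) − (0.00)(-0.10)] = 0.0825
  C_31 = (0.00)(-0.35) − (-0.25)(0.60) = 0.1500
  C_32 = −[(0.55)(-0.35) − (-0.25)(-0.30)] = 0.2675
  C_33 = (0.55)(0.60) − (0.00)(-0.30) = 0.3300
det(I−A) = Σ_j (I−A)_1j·C_1j = (0.55)(0.5175) + (0.00)(0.3200) + (-0.25)(0.1050) = 0.258375
adj(I−A) = Cᵀ =
  [ 0.5175   0.0375   0.1500]
  [ 0.3200   0.4975   0.2675]
  [ 0.1050   0.0825   0.3300]
(I − A)⁻¹ = adj(I−A) / det(I−A) ≈
  [   2.0029     0.1451     0.5806]
  [   1.2385     1.9255     1.0353]
  [   0.4064     0.3193     1.2772]
x = (I − A)⁻¹ d = adj(I−A)·d / det(I−A), with det(I−A) = 0.258375:
  x_1 = (0.5175·50 + 0.0375·230 + 0.1500·60) / 0.258375 = 43.50 / 0.258375 ≈ 168.36
  x_2 = (0.3200·50 + 0.4975·230 + 0.2675·60) / 0.258375 = 146.475 / 0.258375 ≈ 566.91
  x_3 = (0.1050·50 + 0.0825·230 + 0.3300·60) / 0.258375 = 44.025 / 0.258375 ≈ 170.39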